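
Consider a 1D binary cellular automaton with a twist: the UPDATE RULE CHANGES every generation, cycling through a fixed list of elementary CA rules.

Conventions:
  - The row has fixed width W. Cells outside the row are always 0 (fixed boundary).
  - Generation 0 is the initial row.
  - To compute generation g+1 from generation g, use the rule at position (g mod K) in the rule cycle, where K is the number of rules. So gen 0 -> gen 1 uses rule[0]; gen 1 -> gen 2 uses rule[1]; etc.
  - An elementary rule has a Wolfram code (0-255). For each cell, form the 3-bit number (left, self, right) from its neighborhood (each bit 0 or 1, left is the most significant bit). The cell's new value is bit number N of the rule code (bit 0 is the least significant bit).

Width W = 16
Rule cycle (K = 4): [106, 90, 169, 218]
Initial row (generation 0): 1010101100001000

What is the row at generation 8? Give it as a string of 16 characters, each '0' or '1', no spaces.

Answer: 1111011001111110

Derivation:
Gen 0: 1010101100001000
Gen 1 (rule 106): 0101011100010000
Gen 2 (rule 90): 1000010110101000
Gen 3 (rule 169): 0011001101010011
Gen 4 (rule 218): 0111111100001111
Gen 5 (rule 106): 1100000100011001
Gen 6 (rule 90): 1110001010111110
Gen 7 (rule 169): 1100100101111100
Gen 8 (rule 218): 1111011001111110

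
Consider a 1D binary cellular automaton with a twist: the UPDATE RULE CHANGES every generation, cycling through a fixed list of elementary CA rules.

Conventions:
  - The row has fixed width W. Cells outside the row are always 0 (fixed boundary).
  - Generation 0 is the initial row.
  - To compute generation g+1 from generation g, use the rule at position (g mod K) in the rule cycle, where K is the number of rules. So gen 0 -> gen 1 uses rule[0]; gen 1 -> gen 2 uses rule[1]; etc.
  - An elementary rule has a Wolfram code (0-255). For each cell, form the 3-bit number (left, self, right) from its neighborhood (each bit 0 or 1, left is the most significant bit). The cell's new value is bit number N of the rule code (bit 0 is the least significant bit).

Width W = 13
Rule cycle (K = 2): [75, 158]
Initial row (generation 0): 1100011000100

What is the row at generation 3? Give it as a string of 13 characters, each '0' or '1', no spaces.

Gen 0: 1100011000100
Gen 1 (rule 75): 1101111011001
Gen 2 (rule 158): 1001110010111
Gen 3 (rule 75): 0011010100101

Answer: 0011010100101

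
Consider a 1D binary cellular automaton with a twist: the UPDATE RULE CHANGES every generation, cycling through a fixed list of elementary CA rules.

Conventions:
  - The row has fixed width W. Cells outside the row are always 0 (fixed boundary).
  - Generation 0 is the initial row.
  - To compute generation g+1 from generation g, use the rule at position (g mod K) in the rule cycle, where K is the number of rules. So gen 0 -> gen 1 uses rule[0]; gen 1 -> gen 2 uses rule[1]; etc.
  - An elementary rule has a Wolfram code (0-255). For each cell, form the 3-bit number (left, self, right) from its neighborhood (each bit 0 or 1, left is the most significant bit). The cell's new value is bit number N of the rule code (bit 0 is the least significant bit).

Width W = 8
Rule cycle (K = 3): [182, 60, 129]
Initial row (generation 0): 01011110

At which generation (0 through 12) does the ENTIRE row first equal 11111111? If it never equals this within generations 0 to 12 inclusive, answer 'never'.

Answer: 6

Derivation:
Gen 0: 01011110
Gen 1 (rule 182): 11101101
Gen 2 (rule 60): 10011011
Gen 3 (rule 129): 00000000
Gen 4 (rule 182): 00000000
Gen 5 (rule 60): 00000000
Gen 6 (rule 129): 11111111
Gen 7 (rule 182): 01111110
Gen 8 (rule 60): 01000001
Gen 9 (rule 129): 00011100
Gen 10 (rule 182): 00101010
Gen 11 (rule 60): 00111111
Gen 12 (rule 129): 10011110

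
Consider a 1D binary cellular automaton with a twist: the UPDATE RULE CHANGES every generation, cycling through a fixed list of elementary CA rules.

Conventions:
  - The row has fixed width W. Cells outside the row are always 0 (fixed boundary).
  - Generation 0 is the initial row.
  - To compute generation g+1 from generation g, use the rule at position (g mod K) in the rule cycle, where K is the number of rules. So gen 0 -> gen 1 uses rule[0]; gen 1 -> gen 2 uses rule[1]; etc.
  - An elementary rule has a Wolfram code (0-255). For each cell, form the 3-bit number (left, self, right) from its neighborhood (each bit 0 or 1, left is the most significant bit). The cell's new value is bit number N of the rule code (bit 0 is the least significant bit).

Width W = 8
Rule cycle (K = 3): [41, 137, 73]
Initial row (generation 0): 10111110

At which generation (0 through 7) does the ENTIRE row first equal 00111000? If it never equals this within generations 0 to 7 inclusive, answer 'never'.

Gen 0: 10111110
Gen 1 (rule 41): 01100000
Gen 2 (rule 137): 01001111
Gen 3 (rule 73): 00001001
Gen 4 (rule 41): 11100000
Gen 5 (rule 137): 11001111
Gen 6 (rule 73): 11001001
Gen 7 (rule 41): 10000000

Answer: never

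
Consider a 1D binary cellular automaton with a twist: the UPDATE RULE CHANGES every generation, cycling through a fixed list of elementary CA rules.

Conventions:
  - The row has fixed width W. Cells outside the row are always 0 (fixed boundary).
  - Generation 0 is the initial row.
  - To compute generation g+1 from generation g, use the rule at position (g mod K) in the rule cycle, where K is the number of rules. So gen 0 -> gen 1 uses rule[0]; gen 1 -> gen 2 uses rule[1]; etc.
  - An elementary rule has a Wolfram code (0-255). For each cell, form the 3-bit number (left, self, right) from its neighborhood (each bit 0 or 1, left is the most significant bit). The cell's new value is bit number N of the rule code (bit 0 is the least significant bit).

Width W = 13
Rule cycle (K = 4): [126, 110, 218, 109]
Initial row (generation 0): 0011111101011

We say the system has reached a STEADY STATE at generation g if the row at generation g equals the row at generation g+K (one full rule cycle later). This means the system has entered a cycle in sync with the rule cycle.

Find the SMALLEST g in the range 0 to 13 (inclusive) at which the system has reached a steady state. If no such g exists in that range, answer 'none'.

Gen 0: 0011111101011
Gen 1 (rule 126): 0110000111111
Gen 2 (rule 110): 1110001100001
Gen 3 (rule 218): 1111011110010
Gen 4 (rule 109): 1001110010010
Gen 5 (rule 126): 1111011111111
Gen 6 (rule 110): 1001110000001
Gen 7 (rule 218): 0111111000010
Gen 8 (rule 109): 0100001011010
Gen 9 (rule 126): 1110011111111
Gen 10 (rule 110): 1010110000001
Gen 11 (rule 218): 0000111000010
Gen 12 (rule 109): 1110101011010
Gen 13 (rule 126): 1011111111111
Gen 14 (rule 110): 1110000000001
Gen 15 (rule 218): 1111000000010
Gen 16 (rule 109): 1001011111010
Gen 17 (rule 126): 1111110001111

Answer: none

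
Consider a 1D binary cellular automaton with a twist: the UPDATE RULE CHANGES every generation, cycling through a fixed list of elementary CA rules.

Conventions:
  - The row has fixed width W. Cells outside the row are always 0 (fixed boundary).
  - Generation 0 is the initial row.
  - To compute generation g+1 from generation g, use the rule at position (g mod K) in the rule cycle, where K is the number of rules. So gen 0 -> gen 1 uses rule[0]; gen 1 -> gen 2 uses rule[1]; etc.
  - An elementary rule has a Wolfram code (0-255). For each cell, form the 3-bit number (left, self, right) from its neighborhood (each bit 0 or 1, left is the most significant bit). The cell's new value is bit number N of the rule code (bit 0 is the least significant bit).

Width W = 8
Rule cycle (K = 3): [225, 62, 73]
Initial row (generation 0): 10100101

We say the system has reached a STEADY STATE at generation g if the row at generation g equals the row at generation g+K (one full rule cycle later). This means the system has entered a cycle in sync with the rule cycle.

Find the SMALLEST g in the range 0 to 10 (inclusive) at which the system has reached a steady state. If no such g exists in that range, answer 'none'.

Answer: 0

Derivation:
Gen 0: 10100101
Gen 1 (rule 225): 01000010
Gen 2 (rule 62): 11100111
Gen 3 (rule 73): 10100101
Gen 4 (rule 225): 01000010
Gen 5 (rule 62): 11100111
Gen 6 (rule 73): 10100101
Gen 7 (rule 225): 01000010
Gen 8 (rule 62): 11100111
Gen 9 (rule 73): 10100101
Gen 10 (rule 225): 01000010
Gen 11 (rule 62): 11100111
Gen 12 (rule 73): 10100101
Gen 13 (rule 225): 01000010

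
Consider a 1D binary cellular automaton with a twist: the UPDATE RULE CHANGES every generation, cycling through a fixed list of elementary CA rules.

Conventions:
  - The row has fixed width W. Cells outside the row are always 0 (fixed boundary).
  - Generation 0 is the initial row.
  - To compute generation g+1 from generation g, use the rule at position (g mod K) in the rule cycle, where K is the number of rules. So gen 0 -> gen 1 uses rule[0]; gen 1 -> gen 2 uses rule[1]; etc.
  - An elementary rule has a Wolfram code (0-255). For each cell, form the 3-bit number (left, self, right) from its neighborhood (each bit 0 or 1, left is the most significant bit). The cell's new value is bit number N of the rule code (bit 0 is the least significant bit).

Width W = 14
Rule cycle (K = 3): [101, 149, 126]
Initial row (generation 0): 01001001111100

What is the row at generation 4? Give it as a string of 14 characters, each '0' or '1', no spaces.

Answer: 00001011000001

Derivation:
Gen 0: 01001001111100
Gen 1 (rule 101): 01001000000101
Gen 2 (rule 149): 01101111110101
Gen 3 (rule 126): 11111000011111
Gen 4 (rule 101): 00001011000001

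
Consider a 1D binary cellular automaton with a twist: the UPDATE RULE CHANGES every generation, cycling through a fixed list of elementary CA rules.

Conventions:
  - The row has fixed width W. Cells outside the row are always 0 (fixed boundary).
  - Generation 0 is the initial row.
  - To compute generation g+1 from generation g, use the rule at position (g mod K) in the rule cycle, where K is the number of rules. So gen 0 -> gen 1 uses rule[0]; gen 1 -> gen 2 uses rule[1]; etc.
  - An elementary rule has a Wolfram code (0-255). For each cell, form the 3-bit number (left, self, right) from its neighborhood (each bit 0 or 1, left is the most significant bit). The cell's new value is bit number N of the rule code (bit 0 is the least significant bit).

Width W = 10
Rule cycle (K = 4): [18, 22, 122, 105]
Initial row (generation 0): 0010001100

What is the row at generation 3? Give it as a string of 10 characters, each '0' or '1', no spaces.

Answer: 1110110001

Derivation:
Gen 0: 0010001100
Gen 1 (rule 18): 0101010010
Gen 2 (rule 22): 1101011111
Gen 3 (rule 122): 1110110001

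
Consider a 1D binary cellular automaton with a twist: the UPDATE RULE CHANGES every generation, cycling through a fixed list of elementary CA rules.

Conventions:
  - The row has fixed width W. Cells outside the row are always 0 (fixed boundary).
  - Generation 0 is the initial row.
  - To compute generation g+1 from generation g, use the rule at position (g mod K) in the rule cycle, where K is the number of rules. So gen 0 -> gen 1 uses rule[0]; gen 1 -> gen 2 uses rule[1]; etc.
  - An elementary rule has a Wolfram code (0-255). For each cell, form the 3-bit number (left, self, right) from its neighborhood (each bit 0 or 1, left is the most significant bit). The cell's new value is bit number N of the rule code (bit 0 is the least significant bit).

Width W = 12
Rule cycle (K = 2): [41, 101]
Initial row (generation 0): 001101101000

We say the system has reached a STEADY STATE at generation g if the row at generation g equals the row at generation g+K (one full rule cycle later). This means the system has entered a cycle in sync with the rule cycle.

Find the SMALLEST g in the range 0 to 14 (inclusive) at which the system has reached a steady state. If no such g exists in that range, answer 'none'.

Answer: none

Derivation:
Gen 0: 001101101000
Gen 1 (rule 41): 101011010011
Gen 2 (rule 101): 111101110001
Gen 3 (rule 41): 100011000100
Gen 4 (rule 101): 101001010101
Gen 5 (rule 41): 010000101010
Gen 6 (rule 101): 010110111110
Gen 7 (rule 41): 001101100000
Gen 8 (rule 101): 100110101111
Gen 9 (rule 41): 000101011000
Gen 10 (rule 101): 110111101011
Gen 11 (rule 41): 101100010110
Gen 12 (rule 101): 110101011010
Gen 13 (rule 41): 101010110100
Gen 14 (rule 101): 111111011101
Gen 15 (rule 41): 100000110010
Gen 16 (rule 101): 101110010010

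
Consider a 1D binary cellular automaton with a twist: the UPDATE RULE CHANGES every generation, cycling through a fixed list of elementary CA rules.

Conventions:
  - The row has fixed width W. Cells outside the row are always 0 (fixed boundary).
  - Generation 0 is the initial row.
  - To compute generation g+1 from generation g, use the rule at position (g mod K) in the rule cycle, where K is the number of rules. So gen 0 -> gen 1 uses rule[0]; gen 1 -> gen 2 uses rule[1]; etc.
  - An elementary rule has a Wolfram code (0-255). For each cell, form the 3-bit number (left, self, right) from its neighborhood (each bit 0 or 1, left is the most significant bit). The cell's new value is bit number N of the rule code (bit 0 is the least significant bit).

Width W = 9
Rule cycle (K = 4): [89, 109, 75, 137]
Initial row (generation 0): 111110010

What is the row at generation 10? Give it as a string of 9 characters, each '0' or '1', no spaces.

Gen 0: 111110010
Gen 1 (rule 89): 100011001
Gen 2 (rule 109): 101011001
Gen 3 (rule 75): 000011010
Gen 4 (rule 137): 111010000
Gen 5 (rule 89): 101001111
Gen 6 (rule 109): 111001001
Gen 7 (rule 75): 101010010
Gen 8 (rule 137): 000000000
Gen 9 (rule 89): 111111111
Gen 10 (rule 109): 100000001

Answer: 100000001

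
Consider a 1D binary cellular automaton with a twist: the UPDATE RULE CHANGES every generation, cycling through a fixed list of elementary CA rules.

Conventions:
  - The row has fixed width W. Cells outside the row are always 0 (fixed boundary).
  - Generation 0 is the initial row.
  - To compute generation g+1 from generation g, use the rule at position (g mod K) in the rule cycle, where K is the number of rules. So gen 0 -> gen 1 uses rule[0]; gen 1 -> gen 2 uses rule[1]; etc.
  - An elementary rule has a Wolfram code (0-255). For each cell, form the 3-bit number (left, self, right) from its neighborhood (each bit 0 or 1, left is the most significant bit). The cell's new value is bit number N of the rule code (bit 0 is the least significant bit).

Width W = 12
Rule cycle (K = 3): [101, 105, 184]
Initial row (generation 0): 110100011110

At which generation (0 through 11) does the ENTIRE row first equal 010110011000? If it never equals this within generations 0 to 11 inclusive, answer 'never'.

Gen 0: 110100011110
Gen 1 (rule 101): 011101000010
Gen 2 (rule 105): 010110011000
Gen 3 (rule 184): 001101010100
Gen 4 (rule 101): 100111111101
Gen 5 (rule 105): 000100000110
Gen 6 (rule 184): 000010000101
Gen 7 (rule 101): 111010110111
Gen 8 (rule 105): 101101111101
Gen 9 (rule 184): 011011111010
Gen 10 (rule 101): 001100001110
Gen 11 (rule 105): 101101101010

Answer: 2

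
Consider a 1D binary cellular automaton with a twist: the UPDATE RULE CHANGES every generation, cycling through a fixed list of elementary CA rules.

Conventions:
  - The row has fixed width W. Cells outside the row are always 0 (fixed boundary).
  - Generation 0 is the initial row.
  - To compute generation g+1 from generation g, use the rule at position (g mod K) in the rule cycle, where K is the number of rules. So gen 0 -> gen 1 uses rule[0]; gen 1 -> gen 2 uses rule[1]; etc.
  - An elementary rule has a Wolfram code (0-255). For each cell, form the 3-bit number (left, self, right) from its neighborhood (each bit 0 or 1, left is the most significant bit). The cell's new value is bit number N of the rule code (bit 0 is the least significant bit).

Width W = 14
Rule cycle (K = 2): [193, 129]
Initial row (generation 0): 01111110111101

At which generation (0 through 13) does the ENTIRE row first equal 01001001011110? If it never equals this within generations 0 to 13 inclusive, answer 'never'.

Gen 0: 01111110111101
Gen 1 (rule 193): 00111110011100
Gen 2 (rule 129): 10011100001001
Gen 3 (rule 193): 00001101100000
Gen 4 (rule 129): 11100000001111
Gen 5 (rule 193): 01101111100111
Gen 6 (rule 129): 00000111000010
Gen 7 (rule 193): 11110011011000
Gen 8 (rule 129): 01100000000011
Gen 9 (rule 193): 00101111111001
Gen 10 (rule 129): 10000111110000
Gen 11 (rule 193): 00110011110111
Gen 12 (rule 129): 10000001100010
Gen 13 (rule 193): 00111100101000

Answer: never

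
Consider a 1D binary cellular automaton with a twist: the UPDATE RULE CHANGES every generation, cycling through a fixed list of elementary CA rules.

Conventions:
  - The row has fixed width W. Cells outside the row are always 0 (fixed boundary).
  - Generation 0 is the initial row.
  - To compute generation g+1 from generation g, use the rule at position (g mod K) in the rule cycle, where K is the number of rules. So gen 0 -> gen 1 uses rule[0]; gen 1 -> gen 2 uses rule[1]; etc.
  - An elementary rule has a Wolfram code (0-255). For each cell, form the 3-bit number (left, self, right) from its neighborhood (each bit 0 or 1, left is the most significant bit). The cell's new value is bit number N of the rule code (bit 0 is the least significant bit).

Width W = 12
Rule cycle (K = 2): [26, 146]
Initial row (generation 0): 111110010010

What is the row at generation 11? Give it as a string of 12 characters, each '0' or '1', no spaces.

Gen 0: 111110010010
Gen 1 (rule 26): 100001101101
Gen 2 (rule 146): 010010000000
Gen 3 (rule 26): 101101000000
Gen 4 (rule 146): 000000100000
Gen 5 (rule 26): 000001010000
Gen 6 (rule 146): 000010001000
Gen 7 (rule 26): 000101010100
Gen 8 (rule 146): 001000000010
Gen 9 (rule 26): 010100000101
Gen 10 (rule 146): 100010001000
Gen 11 (rule 26): 010101010100

Answer: 010101010100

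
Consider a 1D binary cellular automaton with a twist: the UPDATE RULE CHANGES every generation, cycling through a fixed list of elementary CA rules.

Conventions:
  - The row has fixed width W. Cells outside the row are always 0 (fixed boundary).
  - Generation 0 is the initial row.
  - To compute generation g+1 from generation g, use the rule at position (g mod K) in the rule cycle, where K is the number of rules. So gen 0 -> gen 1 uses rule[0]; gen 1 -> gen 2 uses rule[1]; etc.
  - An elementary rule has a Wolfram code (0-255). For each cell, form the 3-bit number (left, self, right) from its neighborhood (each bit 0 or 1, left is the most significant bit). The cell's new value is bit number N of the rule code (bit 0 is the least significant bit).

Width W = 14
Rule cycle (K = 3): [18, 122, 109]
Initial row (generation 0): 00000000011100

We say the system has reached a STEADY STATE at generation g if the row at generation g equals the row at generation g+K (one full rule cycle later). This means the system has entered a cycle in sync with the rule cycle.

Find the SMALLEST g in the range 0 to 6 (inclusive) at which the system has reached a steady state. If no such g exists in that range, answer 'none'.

Gen 0: 00000000011100
Gen 1 (rule 18): 00000000100010
Gen 2 (rule 122): 00000001010101
Gen 3 (rule 109): 11111101111111
Gen 4 (rule 18): 00000000000000
Gen 5 (rule 122): 00000000000000
Gen 6 (rule 109): 11111111111111
Gen 7 (rule 18): 00000000000000
Gen 8 (rule 122): 00000000000000
Gen 9 (rule 109): 11111111111111

Answer: 4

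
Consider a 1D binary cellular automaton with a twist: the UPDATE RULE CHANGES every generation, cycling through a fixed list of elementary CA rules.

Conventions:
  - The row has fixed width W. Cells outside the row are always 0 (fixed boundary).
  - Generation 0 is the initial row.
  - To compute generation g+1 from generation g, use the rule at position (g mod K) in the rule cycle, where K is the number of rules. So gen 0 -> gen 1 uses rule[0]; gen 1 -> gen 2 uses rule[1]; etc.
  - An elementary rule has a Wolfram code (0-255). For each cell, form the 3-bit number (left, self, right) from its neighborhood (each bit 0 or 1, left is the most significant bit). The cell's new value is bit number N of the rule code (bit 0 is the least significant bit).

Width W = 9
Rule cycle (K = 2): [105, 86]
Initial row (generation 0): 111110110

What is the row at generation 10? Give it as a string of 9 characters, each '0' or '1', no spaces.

Gen 0: 111110110
Gen 1 (rule 105): 100011110
Gen 2 (rule 86): 110100011
Gen 3 (rule 105): 111001011
Gen 4 (rule 86): 001111001
Gen 5 (rule 105): 101001000
Gen 6 (rule 86): 101111100
Gen 7 (rule 105): 011000101
Gen 8 (rule 86): 101101101
Gen 9 (rule 105): 011111110
Gen 10 (rule 86): 100000011

Answer: 100000011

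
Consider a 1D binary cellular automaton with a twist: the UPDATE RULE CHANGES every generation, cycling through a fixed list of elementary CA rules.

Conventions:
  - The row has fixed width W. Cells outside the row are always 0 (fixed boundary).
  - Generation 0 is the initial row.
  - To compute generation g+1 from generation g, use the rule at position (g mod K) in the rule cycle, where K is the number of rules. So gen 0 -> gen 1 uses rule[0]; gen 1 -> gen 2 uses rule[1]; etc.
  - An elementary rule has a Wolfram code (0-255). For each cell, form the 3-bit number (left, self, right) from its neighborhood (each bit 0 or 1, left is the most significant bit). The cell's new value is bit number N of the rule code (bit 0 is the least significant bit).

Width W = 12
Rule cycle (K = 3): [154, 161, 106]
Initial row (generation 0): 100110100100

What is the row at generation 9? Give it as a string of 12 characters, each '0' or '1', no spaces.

Answer: 000110100100

Derivation:
Gen 0: 100110100100
Gen 1 (rule 154): 011100011010
Gen 2 (rule 161): 001001000100
Gen 3 (rule 106): 010010001000
Gen 4 (rule 154): 101101010100
Gen 5 (rule 161): 010010101001
Gen 6 (rule 106): 100101010010
Gen 7 (rule 154): 011000001101
Gen 8 (rule 161): 000011100010
Gen 9 (rule 106): 000110100100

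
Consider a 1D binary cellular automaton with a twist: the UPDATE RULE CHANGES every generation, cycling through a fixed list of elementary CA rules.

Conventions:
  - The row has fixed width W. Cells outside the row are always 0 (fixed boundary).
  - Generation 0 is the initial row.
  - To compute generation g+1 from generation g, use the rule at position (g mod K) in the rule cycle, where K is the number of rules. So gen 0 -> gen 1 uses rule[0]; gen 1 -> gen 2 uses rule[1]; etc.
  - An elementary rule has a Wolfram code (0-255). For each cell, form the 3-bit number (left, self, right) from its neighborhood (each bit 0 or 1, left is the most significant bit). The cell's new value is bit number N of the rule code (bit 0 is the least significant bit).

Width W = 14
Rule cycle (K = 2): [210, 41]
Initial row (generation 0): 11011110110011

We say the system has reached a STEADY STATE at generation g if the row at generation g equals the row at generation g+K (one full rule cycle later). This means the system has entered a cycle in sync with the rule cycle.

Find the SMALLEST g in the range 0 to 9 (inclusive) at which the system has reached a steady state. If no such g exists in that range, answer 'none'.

Answer: none

Derivation:
Gen 0: 11011110110011
Gen 1 (rule 210): 01001110011101
Gen 2 (rule 41): 00001000010010
Gen 3 (rule 210): 00010100101101
Gen 4 (rule 41): 11001000011010
Gen 5 (rule 210): 01110100101001
Gen 6 (rule 41): 01001000010000
Gen 7 (rule 210): 10110100101000
Gen 8 (rule 41): 01101000010011
Gen 9 (rule 210): 10100100101101
Gen 10 (rule 41): 01000000011010
Gen 11 (rule 210): 10100000101001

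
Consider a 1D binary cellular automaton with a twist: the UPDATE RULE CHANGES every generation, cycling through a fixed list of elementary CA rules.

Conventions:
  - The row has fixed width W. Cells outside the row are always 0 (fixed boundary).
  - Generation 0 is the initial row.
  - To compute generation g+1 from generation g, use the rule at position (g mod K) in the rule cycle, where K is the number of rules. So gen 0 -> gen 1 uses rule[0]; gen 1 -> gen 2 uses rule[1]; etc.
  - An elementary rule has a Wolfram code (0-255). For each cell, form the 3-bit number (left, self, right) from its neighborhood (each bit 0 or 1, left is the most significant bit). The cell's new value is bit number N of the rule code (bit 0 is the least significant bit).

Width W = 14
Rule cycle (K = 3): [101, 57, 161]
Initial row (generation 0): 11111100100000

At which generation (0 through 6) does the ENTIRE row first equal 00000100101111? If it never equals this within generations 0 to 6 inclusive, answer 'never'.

Answer: 1

Derivation:
Gen 0: 11111100100000
Gen 1 (rule 101): 00000100101111
Gen 2 (rule 57): 11110010011000
Gen 3 (rule 161): 01100000000011
Gen 4 (rule 101): 00101111111001
Gen 5 (rule 57): 10011000000100
Gen 6 (rule 161): 00000011110001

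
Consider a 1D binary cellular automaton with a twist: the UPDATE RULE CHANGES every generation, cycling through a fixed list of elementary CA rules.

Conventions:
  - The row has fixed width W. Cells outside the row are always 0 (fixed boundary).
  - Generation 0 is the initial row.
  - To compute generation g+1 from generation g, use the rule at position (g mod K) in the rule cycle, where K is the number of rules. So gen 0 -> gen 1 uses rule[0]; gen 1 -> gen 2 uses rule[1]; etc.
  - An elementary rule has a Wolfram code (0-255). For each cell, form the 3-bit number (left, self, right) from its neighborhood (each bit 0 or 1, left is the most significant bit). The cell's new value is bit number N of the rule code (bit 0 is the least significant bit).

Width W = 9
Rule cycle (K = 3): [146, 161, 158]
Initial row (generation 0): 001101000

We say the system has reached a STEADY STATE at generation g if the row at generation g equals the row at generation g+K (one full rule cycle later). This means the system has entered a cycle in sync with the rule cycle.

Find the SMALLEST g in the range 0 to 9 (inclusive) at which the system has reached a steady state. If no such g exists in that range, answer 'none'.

Answer: 9

Derivation:
Gen 0: 001101000
Gen 1 (rule 146): 010000100
Gen 2 (rule 161): 000110001
Gen 3 (rule 158): 001101011
Gen 4 (rule 146): 010000000
Gen 5 (rule 161): 000111111
Gen 6 (rule 158): 001111110
Gen 7 (rule 146): 010111101
Gen 8 (rule 161): 001011010
Gen 9 (rule 158): 011010011
Gen 10 (rule 146): 100001100
Gen 11 (rule 161): 001100001
Gen 12 (rule 158): 011010011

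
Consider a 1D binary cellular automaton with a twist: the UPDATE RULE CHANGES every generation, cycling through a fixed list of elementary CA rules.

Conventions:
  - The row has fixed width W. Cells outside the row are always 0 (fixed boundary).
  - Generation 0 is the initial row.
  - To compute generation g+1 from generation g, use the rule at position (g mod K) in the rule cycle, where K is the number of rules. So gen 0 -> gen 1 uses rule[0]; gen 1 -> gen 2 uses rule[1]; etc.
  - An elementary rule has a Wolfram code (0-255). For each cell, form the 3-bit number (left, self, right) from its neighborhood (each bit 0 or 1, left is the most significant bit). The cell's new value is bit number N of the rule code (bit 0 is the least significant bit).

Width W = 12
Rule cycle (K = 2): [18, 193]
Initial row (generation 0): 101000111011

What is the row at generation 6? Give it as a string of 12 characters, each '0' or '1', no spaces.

Answer: 000000000111

Derivation:
Gen 0: 101000111011
Gen 1 (rule 18): 000101000000
Gen 2 (rule 193): 110000011111
Gen 3 (rule 18): 001000100000
Gen 4 (rule 193): 100010001111
Gen 5 (rule 18): 010101010000
Gen 6 (rule 193): 000000000111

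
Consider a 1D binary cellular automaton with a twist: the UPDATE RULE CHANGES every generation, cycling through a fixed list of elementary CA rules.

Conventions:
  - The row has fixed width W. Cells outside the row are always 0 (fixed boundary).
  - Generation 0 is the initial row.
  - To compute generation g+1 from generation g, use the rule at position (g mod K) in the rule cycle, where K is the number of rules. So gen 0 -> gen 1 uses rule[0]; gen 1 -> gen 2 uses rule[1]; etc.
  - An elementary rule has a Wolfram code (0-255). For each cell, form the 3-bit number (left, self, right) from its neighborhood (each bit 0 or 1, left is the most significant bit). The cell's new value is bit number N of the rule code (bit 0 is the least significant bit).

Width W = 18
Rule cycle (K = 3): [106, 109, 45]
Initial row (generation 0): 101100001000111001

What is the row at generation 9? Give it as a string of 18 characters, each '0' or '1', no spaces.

Answer: 011111001100011100

Derivation:
Gen 0: 101100001000111001
Gen 1 (rule 106): 011100010001101010
Gen 2 (rule 109): 010101010101111110
Gen 3 (rule 45): 011111111111000000
Gen 4 (rule 106): 110000000001000000
Gen 5 (rule 109): 110111111101011111
Gen 6 (rule 45): 101100000011110000
Gen 7 (rule 106): 011100000110010000
Gen 8 (rule 109): 010101110110010111
Gen 9 (rule 45): 011111001100011100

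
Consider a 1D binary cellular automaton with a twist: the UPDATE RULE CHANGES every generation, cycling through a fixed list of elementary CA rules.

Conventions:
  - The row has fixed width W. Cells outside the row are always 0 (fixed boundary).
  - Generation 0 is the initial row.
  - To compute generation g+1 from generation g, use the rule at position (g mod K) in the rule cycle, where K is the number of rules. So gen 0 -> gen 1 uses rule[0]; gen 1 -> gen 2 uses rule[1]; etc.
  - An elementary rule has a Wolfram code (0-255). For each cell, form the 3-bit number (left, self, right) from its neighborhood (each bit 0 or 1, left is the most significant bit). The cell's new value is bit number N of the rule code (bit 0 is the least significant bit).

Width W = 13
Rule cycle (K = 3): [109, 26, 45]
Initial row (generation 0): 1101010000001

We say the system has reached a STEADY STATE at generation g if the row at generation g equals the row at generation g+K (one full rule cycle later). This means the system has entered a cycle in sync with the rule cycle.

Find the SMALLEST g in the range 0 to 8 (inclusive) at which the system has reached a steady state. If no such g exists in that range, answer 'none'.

Answer: none

Derivation:
Gen 0: 1101010000001
Gen 1 (rule 109): 1111110111101
Gen 2 (rule 26): 1000000100000
Gen 3 (rule 45): 1011110101111
Gen 4 (rule 109): 1110011111001
Gen 5 (rule 26): 1001110000110
Gen 6 (rule 45): 1001000110100
Gen 7 (rule 109): 1001010111101
Gen 8 (rule 26): 0110000100000
Gen 9 (rule 45): 0100110101111
Gen 10 (rule 109): 0100111111001
Gen 11 (rule 26): 1011100000110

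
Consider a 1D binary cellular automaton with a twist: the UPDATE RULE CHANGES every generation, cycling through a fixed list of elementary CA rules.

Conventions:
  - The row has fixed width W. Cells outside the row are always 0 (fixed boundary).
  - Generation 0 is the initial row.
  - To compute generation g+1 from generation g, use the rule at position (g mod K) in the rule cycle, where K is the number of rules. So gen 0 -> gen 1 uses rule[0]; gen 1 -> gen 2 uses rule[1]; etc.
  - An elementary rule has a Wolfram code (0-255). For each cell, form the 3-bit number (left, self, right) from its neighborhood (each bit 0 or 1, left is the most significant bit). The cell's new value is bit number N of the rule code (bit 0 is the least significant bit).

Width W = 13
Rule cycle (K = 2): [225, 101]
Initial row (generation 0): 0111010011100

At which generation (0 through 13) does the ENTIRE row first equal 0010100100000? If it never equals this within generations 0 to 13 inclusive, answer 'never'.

Answer: 11

Derivation:
Gen 0: 0111010011100
Gen 1 (rule 225): 0011100001101
Gen 2 (rule 101): 1000101100111
Gen 3 (rule 225): 0010010100011
Gen 4 (rule 101): 1010011101001
Gen 5 (rule 225): 0100001110000
Gen 6 (rule 101): 0101100010111
Gen 7 (rule 225): 0010101001011
Gen 8 (rule 101): 1011111001101
Gen 9 (rule 225): 0101111000110
Gen 10 (rule 101): 0110001010010
Gen 11 (rule 225): 0010100100000
Gen 12 (rule 101): 1011100101111
Gen 13 (rule 225): 0101100010111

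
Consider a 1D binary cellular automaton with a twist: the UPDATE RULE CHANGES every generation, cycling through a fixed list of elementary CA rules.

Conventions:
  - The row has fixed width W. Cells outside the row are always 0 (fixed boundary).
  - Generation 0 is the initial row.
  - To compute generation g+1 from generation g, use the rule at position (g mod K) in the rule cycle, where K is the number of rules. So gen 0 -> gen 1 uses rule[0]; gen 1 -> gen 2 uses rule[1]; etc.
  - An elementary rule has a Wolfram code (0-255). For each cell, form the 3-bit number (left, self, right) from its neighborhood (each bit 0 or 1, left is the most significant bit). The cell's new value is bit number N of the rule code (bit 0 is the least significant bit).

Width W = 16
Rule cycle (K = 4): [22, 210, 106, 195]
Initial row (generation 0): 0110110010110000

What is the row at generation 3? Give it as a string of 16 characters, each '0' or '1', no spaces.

Answer: 1000101101101000

Derivation:
Gen 0: 0110110010110000
Gen 1 (rule 22): 1000001110001000
Gen 2 (rule 210): 0100010111010100
Gen 3 (rule 106): 1000101101101000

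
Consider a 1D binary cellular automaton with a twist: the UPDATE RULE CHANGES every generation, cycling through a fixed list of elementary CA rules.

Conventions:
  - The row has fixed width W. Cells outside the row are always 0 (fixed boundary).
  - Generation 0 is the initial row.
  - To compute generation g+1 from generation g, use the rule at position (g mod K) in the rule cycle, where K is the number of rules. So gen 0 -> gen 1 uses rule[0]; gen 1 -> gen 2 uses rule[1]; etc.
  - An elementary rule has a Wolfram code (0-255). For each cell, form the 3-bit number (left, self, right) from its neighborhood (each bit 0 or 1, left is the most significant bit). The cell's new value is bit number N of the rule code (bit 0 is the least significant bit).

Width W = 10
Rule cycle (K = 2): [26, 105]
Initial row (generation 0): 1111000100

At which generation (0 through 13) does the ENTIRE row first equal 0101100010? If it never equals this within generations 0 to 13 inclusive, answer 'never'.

Gen 0: 1111000100
Gen 1 (rule 26): 1000101010
Gen 2 (rule 105): 0010010100
Gen 3 (rule 26): 0101100010
Gen 4 (rule 105): 0011101000
Gen 5 (rule 26): 0110000100
Gen 6 (rule 105): 0110110001
Gen 7 (rule 26): 1100101010
Gen 8 (rule 105): 1100010100
Gen 9 (rule 26): 1010100010
Gen 10 (rule 105): 0101001000
Gen 11 (rule 26): 1000110100
Gen 12 (rule 105): 0010111001
Gen 13 (rule 26): 0100100110

Answer: 3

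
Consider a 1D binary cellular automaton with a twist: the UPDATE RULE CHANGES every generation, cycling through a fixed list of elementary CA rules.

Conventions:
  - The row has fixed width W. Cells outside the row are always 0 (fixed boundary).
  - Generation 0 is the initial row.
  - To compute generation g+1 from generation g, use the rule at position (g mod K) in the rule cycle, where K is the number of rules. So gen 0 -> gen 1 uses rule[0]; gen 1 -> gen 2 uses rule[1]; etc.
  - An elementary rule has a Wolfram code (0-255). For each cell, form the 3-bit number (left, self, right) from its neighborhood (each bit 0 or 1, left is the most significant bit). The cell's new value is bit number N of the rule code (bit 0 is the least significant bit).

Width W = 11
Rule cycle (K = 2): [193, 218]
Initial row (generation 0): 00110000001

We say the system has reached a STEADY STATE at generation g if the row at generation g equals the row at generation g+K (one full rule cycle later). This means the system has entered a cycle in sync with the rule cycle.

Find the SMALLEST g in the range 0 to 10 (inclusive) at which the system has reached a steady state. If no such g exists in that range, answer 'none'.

Answer: 8

Derivation:
Gen 0: 00110000001
Gen 1 (rule 193): 10010111100
Gen 2 (rule 218): 01100111110
Gen 3 (rule 193): 00100011110
Gen 4 (rule 218): 01010111111
Gen 5 (rule 193): 00000011111
Gen 6 (rule 218): 00000111111
Gen 7 (rule 193): 11110011111
Gen 8 (rule 218): 11111111111
Gen 9 (rule 193): 01111111111
Gen 10 (rule 218): 11111111111
Gen 11 (rule 193): 01111111111
Gen 12 (rule 218): 11111111111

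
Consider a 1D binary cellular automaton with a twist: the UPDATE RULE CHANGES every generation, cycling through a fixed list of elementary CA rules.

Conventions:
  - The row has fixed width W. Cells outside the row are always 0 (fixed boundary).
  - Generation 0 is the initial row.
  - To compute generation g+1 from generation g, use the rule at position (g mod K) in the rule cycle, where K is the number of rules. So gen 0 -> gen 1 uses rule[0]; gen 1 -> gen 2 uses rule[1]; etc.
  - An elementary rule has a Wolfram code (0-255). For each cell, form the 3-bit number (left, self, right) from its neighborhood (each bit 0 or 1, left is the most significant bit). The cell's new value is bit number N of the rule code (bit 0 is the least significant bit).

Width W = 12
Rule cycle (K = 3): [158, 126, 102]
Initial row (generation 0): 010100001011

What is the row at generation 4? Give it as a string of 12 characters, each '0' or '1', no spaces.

Answer: 000000000011

Derivation:
Gen 0: 010100001011
Gen 1 (rule 158): 110110011010
Gen 2 (rule 126): 111111111111
Gen 3 (rule 102): 000000000001
Gen 4 (rule 158): 000000000011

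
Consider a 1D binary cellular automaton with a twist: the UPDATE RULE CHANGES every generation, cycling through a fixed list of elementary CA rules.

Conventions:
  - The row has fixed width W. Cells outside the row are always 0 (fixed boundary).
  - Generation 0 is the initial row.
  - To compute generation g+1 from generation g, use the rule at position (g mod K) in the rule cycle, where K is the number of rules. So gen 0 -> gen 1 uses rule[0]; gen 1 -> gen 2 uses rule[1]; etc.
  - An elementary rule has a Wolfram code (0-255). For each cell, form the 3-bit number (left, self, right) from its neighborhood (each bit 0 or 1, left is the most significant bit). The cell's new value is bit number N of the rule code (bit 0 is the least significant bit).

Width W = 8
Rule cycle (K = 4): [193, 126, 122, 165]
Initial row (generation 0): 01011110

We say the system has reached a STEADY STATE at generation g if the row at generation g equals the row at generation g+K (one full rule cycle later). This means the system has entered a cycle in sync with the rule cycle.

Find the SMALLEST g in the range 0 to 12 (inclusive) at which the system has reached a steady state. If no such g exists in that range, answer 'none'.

Gen 0: 01011110
Gen 1 (rule 193): 00001110
Gen 2 (rule 126): 00011011
Gen 3 (rule 122): 00111111
Gen 4 (rule 165): 10011110
Gen 5 (rule 193): 00001110
Gen 6 (rule 126): 00011011
Gen 7 (rule 122): 00111111
Gen 8 (rule 165): 10011110
Gen 9 (rule 193): 00001110
Gen 10 (rule 126): 00011011
Gen 11 (rule 122): 00111111
Gen 12 (rule 165): 10011110
Gen 13 (rule 193): 00001110
Gen 14 (rule 126): 00011011
Gen 15 (rule 122): 00111111
Gen 16 (rule 165): 10011110

Answer: 1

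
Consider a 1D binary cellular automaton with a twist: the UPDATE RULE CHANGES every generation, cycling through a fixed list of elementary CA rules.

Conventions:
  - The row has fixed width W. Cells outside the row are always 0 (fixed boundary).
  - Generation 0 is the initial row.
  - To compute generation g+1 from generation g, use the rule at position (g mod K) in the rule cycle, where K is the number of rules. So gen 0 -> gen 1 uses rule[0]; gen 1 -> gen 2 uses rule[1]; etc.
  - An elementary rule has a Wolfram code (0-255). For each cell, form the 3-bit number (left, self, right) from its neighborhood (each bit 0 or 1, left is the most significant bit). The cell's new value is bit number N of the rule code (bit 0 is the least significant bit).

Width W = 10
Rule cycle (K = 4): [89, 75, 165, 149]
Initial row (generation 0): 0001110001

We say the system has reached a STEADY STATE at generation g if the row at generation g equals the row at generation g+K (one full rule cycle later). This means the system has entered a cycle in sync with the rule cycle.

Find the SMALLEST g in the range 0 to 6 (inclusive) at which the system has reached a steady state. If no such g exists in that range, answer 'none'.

Gen 0: 0001110001
Gen 1 (rule 89): 1101011100
Gen 2 (rule 75): 1100010101
Gen 3 (rule 165): 0001011111
Gen 4 (rule 149): 1101001110
Gen 5 (rule 89): 1100101011
Gen 6 (rule 75): 1101000011
Gen 7 (rule 165): 0011011000
Gen 8 (rule 149): 1000000111
Gen 9 (rule 89): 0111110101
Gen 10 (rule 75): 1100010000

Answer: none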